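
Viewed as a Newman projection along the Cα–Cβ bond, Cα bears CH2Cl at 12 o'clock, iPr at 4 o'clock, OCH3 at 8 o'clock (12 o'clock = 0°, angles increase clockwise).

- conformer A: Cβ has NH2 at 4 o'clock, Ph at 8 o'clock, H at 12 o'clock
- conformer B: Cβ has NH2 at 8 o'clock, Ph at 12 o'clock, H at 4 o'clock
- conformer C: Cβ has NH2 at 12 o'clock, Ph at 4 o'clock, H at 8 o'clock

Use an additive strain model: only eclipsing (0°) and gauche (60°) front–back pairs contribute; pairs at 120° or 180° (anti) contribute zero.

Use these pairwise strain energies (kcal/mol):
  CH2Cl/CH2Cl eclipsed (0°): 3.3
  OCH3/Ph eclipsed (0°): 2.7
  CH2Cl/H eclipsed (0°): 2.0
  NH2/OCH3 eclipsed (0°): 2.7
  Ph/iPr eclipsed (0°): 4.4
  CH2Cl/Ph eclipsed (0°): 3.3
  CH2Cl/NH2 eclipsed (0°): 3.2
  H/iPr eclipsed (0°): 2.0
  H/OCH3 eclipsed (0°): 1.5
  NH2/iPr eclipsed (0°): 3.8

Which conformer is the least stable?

A is eclipsed. CH2Cl at 0° is eclipsed with H at 0° (2.0); iPr at 120° is eclipsed with NH2 at 120° (3.8); OCH3 at 240° is eclipsed with Ph at 240° (2.7). Total 8.5 kcal/mol.
B is eclipsed. CH2Cl at 0° is eclipsed with Ph at 0° (3.3); iPr at 120° is eclipsed with H at 120° (2.0); OCH3 at 240° is eclipsed with NH2 at 240° (2.7). Total 8.0 kcal/mol.
C is eclipsed. CH2Cl at 0° is eclipsed with NH2 at 0° (3.2); iPr at 120° is eclipsed with Ph at 120° (4.4); OCH3 at 240° is eclipsed with H at 240° (1.5). Total 9.1 kcal/mol.
C has the highest total (9.1 kcal/mol).

C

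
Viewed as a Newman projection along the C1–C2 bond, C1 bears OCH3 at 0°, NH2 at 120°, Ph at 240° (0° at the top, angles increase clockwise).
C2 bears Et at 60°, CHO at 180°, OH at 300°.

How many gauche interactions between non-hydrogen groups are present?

Non-H gauche pairs: OCH3(0°)/Et(60°); OCH3(0°)/OH(300°); NH2(120°)/Et(60°); NH2(120°)/CHO(180°); Ph(240°)/CHO(180°); Ph(240°)/OH(300°) — 6 interactions.

6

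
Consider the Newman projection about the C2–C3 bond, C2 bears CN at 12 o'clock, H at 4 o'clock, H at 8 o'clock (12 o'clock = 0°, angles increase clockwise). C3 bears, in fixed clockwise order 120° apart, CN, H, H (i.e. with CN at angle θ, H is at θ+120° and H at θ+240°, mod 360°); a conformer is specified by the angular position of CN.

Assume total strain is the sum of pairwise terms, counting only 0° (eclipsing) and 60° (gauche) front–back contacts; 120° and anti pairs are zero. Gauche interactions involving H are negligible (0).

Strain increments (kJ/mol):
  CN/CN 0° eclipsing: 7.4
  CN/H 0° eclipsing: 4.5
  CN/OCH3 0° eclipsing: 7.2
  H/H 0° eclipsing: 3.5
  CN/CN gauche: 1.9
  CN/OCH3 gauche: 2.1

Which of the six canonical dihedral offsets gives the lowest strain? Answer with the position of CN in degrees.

180°

CN at 0° (eclipsed): CN(0°)/CN(0°) eclipsed 7.4; H(120°)/H(120°) eclipsed 3.5; H(240°)/H(240°) eclipsed 3.5 → 14.4 kJ/mol.
CN at 60° (staggered): CN(0°)/CN(60°) gauche 1.9 → 1.9 kJ/mol.
CN at 120° (eclipsed): CN(0°)/H(0°) eclipsed 4.5; H(120°)/CN(120°) eclipsed 4.5; H(240°)/H(240°) eclipsed 3.5 → 12.5 kJ/mol.
CN at 180° (staggered): no non-H gauche contacts → 0.0 kJ/mol.
CN at 240° (eclipsed): CN(0°)/H(0°) eclipsed 4.5; H(120°)/H(120°) eclipsed 3.5; H(240°)/CN(240°) eclipsed 4.5 → 12.5 kJ/mol.
CN at 300° (staggered): CN(0°)/CN(300°) gauche 1.9 → 1.9 kJ/mol.
The minimum (0.0 kJ/mol) occurs with CN at 180°.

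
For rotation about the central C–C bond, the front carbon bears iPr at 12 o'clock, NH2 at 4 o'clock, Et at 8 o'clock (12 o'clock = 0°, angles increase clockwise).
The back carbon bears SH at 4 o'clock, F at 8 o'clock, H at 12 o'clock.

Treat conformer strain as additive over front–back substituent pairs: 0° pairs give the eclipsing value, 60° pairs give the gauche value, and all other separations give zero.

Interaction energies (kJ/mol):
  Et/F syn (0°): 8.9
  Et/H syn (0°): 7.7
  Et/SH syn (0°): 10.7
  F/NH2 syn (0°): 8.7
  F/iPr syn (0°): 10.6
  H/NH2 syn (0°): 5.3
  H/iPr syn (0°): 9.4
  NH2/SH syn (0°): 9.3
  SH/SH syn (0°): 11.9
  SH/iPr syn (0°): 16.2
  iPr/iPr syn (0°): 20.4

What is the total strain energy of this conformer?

27.6 kJ/mol

This conformer (eclipsed): iPr(0°)/H(0°) eclipsed 9.4; NH2(120°)/SH(120°) eclipsed 9.3; Et(240°)/F(240°) eclipsed 8.9 → 27.6 kJ/mol.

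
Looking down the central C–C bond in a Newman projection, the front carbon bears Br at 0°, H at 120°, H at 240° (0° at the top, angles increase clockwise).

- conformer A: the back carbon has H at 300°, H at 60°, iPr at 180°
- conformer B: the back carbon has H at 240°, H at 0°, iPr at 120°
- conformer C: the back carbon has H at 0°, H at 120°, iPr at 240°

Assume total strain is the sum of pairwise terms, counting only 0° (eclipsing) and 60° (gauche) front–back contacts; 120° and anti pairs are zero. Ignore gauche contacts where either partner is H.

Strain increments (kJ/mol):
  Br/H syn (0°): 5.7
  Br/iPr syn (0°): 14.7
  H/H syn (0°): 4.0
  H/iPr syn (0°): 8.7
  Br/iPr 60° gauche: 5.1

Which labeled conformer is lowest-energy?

A

A (staggered): no non-H gauche contacts → 0.0 kJ/mol.
B (eclipsed): Br–H eclipsed, H–iPr eclipsed, H–H eclipsed; 5.7 + 8.7 + 4.0 = 18.4 kJ/mol.
C (eclipsed): Br–H eclipsed, H–H eclipsed, H–iPr eclipsed; 5.7 + 4.0 + 8.7 = 18.4 kJ/mol.
A has the lowest total (0.0 kJ/mol).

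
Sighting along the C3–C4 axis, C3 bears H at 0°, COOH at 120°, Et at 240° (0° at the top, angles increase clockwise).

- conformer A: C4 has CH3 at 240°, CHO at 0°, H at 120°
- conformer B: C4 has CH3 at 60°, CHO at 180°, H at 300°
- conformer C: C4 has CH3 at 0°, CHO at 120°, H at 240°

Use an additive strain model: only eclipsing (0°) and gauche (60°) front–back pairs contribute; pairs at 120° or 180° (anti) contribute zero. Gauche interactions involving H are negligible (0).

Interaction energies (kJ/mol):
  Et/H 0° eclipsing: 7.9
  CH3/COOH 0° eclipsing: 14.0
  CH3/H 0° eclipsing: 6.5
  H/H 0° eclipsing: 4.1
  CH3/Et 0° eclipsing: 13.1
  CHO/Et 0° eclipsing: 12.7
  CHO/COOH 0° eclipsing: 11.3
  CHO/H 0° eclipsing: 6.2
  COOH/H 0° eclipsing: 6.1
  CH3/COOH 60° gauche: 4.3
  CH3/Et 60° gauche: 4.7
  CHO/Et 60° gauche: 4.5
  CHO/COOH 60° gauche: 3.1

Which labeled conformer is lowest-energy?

B

A is eclipsed. H at 0° is eclipsed with CHO at 0° (6.2); COOH at 120° is eclipsed with H at 120° (6.1); Et at 240° is eclipsed with CH3 at 240° (13.1). Total 25.4 kJ/mol.
B is staggered. COOH at 120° is gauche with CH3 at 60° (4.3); COOH at 120° is gauche with CHO at 180° (3.1); Et at 240° is gauche with CHO at 180° (4.5). Total 11.9 kJ/mol.
C is eclipsed. H at 0° is eclipsed with CH3 at 0° (6.5); COOH at 120° is eclipsed with CHO at 120° (11.3); Et at 240° is eclipsed with H at 240° (7.9). Total 25.7 kJ/mol.
B has the lowest total (11.9 kJ/mol).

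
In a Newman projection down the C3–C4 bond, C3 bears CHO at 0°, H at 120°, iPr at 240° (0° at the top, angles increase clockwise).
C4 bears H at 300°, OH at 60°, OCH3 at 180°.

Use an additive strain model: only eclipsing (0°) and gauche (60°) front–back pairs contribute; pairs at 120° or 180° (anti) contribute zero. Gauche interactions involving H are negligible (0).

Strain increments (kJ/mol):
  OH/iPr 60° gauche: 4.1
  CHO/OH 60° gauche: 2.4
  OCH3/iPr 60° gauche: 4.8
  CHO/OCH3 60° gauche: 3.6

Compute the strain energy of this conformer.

7.2 kJ/mol

This conformer (staggered): CHO(0°)/OH(60°) gauche 2.4; iPr(240°)/OCH3(180°) gauche 4.8 → 7.2 kJ/mol.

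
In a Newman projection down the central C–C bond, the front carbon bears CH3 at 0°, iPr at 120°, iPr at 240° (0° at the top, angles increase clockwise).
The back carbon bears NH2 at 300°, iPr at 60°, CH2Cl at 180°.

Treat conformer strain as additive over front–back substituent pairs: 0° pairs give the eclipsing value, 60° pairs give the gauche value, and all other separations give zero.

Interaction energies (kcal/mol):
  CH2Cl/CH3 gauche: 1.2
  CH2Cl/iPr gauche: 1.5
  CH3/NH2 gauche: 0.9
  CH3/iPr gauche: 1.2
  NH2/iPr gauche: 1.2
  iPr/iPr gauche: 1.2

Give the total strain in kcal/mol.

7.5 kcal/mol

This conformer (staggered): CH3–NH2 gauche, CH3–iPr gauche, iPr–iPr gauche, iPr–CH2Cl gauche, iPr–NH2 gauche, iPr–CH2Cl gauche; 0.9 + 1.2 + 1.2 + 1.5 + 1.2 + 1.5 = 7.5 kcal/mol.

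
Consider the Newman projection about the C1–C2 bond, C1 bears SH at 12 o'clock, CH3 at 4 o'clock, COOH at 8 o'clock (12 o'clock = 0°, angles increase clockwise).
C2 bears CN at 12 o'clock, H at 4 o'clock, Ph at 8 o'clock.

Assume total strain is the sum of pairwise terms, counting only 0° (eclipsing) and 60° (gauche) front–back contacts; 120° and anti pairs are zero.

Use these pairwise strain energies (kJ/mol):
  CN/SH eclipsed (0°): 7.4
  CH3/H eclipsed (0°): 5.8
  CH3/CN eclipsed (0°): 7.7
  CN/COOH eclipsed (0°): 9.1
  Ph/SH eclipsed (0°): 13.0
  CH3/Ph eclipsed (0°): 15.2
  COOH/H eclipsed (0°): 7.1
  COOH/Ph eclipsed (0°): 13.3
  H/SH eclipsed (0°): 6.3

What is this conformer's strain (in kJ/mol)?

This conformer (eclipsed): SH(0°)/CN(0°) eclipsed 7.4; CH3(120°)/H(120°) eclipsed 5.8; COOH(240°)/Ph(240°) eclipsed 13.3 → 26.5 kJ/mol.

26.5 kJ/mol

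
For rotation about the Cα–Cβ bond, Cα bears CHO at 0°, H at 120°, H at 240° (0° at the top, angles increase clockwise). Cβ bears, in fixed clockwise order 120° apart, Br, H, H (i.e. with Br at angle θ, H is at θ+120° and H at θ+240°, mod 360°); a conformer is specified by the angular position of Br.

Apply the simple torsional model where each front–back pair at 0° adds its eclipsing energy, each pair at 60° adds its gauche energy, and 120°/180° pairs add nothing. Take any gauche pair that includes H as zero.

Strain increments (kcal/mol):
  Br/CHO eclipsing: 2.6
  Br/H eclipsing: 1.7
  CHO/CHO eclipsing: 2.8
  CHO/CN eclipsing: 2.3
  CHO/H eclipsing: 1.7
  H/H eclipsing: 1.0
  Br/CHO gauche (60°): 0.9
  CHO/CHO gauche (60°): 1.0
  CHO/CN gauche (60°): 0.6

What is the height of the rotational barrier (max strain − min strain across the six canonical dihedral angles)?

Br at 0° (eclipsed): CHO(0°)/Br(0°) eclipsed 2.6; H(120°)/H(120°) eclipsed 1.0; H(240°)/H(240°) eclipsed 1.0 → 4.6 kcal/mol.
Br at 60° (staggered): CHO(0°)/Br(60°) gauche 0.9 → 0.9 kcal/mol.
Br at 120° (eclipsed): CHO(0°)/H(0°) eclipsed 1.7; H(120°)/Br(120°) eclipsed 1.7; H(240°)/H(240°) eclipsed 1.0 → 4.4 kcal/mol.
Br at 180° (staggered): no non-H gauche contacts → 0.0 kcal/mol.
Br at 240° (eclipsed): CHO(0°)/H(0°) eclipsed 1.7; H(120°)/H(120°) eclipsed 1.0; H(240°)/Br(240°) eclipsed 1.7 → 4.4 kcal/mol.
Br at 300° (staggered): CHO(0°)/Br(300°) gauche 0.9 → 0.9 kcal/mol.
Max at 0° (4.6 kcal/mol), min at 180° (0.0 kcal/mol); barrier = 4.6 kcal/mol.

4.6 kcal/mol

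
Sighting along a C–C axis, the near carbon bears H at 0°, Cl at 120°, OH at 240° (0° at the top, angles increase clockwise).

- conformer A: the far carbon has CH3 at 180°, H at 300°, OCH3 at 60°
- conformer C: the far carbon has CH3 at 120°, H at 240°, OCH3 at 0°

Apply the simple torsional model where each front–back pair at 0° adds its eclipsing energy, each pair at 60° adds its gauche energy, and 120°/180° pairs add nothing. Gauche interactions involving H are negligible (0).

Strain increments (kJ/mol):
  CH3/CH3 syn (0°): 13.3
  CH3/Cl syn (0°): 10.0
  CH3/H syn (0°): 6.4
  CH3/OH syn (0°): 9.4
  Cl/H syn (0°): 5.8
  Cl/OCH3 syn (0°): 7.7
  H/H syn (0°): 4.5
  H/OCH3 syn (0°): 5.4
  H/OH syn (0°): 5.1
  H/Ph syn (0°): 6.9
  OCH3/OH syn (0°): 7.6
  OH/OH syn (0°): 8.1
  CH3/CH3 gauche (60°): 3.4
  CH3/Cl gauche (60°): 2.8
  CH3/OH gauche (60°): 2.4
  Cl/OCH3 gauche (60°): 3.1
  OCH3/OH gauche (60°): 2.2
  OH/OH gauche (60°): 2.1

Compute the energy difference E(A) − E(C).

-12.2 kJ/mol

A (staggered): Cl(120°)/CH3(180°) gauche 2.8; Cl(120°)/OCH3(60°) gauche 3.1; OH(240°)/CH3(180°) gauche 2.4 → 8.3 kJ/mol.
C (eclipsed): H(0°)/OCH3(0°) eclipsed 5.4; Cl(120°)/CH3(120°) eclipsed 10.0; OH(240°)/H(240°) eclipsed 5.1 → 20.5 kJ/mol.
E(A) − E(C) = 8.3 − 20.5 = -12.2 kJ/mol.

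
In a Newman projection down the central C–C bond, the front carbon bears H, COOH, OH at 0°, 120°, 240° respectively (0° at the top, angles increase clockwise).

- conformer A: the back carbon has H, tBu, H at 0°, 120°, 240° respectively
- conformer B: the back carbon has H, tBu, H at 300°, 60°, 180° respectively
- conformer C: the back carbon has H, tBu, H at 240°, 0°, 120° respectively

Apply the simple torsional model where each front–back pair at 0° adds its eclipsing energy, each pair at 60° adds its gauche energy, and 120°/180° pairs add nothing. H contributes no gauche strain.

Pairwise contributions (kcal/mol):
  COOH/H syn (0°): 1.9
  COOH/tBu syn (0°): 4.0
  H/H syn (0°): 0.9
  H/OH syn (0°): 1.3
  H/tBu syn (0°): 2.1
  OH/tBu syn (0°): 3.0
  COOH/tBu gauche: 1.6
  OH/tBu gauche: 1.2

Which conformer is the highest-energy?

A

A is eclipsed. H at 0° is eclipsed with H at 0° (0.9); COOH at 120° is eclipsed with tBu at 120° (4.0); OH at 240° is eclipsed with H at 240° (1.3). Total 6.2 kcal/mol.
B is staggered. COOH at 120° is gauche with tBu at 60° (1.6). Total 1.6 kcal/mol.
C is eclipsed. H at 0° is eclipsed with tBu at 0° (2.1); COOH at 120° is eclipsed with H at 120° (1.9); OH at 240° is eclipsed with H at 240° (1.3). Total 5.3 kcal/mol.
A has the highest total (6.2 kcal/mol).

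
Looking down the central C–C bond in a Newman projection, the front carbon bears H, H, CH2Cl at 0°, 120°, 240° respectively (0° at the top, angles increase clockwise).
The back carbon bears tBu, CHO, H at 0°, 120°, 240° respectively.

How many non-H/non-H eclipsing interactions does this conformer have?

0

Every eclipsing pair involves H, so the count is 0.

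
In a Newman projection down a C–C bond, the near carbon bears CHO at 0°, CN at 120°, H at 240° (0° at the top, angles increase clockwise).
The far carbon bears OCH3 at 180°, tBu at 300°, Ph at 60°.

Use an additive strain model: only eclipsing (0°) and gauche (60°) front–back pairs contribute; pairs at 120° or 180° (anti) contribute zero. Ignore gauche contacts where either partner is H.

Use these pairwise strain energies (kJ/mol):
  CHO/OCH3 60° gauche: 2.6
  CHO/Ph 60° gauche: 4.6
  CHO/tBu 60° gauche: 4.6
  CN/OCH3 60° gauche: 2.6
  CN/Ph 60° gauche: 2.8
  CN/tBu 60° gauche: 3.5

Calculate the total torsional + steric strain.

This conformer is staggered. CHO at 0° is gauche with tBu at 300° (4.6); CHO at 0° is gauche with Ph at 60° (4.6); CN at 120° is gauche with OCH3 at 180° (2.6); CN at 120° is gauche with Ph at 60° (2.8). Total 14.6 kJ/mol.

14.6 kJ/mol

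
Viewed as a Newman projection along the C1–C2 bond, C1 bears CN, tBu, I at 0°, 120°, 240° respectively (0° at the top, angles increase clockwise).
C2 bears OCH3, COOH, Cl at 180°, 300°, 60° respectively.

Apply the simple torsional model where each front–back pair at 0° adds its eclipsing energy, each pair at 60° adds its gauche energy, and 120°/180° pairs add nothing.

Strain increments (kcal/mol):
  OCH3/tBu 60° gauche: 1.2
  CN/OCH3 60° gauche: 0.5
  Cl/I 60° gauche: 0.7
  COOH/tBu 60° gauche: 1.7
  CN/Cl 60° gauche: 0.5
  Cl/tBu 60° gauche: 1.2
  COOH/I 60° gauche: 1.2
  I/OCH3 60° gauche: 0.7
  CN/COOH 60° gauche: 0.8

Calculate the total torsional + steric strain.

This conformer is staggered. CN at 0° is gauche with COOH at 300° (0.8); CN at 0° is gauche with Cl at 60° (0.5); tBu at 120° is gauche with OCH3 at 180° (1.2); tBu at 120° is gauche with Cl at 60° (1.2); I at 240° is gauche with OCH3 at 180° (0.7); I at 240° is gauche with COOH at 300° (1.2). Total 5.6 kcal/mol.

5.6 kcal/mol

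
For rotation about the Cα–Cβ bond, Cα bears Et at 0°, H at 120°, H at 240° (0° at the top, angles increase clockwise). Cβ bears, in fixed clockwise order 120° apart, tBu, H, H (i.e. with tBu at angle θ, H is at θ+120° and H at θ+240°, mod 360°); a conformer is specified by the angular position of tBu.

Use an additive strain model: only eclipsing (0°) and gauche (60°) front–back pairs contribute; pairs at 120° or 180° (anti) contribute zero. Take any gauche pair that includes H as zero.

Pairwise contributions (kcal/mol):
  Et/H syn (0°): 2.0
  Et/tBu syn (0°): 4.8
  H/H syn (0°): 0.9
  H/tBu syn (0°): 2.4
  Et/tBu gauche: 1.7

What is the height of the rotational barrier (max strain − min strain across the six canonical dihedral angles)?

tBu at 0° (eclipsed): Et(0°)/tBu(0°) eclipsed 4.8; H(120°)/H(120°) eclipsed 0.9; H(240°)/H(240°) eclipsed 0.9 → 6.6 kcal/mol.
tBu at 60° (staggered): Et(0°)/tBu(60°) gauche 1.7 → 1.7 kcal/mol.
tBu at 120° (eclipsed): Et(0°)/H(0°) eclipsed 2.0; H(120°)/tBu(120°) eclipsed 2.4; H(240°)/H(240°) eclipsed 0.9 → 5.3 kcal/mol.
tBu at 180° (staggered): no non-H gauche contacts → 0.0 kcal/mol.
tBu at 240° (eclipsed): Et(0°)/H(0°) eclipsed 2.0; H(120°)/H(120°) eclipsed 0.9; H(240°)/tBu(240°) eclipsed 2.4 → 5.3 kcal/mol.
tBu at 300° (staggered): Et(0°)/tBu(300°) gauche 1.7 → 1.7 kcal/mol.
Max at 0° (6.6 kcal/mol), min at 180° (0.0 kcal/mol); barrier = 6.6 kcal/mol.

6.6 kcal/mol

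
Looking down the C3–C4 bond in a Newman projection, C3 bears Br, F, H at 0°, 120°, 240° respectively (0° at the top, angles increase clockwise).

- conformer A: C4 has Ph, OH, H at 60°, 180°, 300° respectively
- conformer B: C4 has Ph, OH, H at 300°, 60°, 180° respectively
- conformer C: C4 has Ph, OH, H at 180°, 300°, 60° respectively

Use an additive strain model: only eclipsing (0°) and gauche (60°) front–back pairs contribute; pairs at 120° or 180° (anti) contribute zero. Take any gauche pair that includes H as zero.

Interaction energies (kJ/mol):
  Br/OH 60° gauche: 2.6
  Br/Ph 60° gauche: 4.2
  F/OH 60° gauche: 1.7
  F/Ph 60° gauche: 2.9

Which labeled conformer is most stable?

C

A (staggered): Br(0°)/Ph(60°) gauche 4.2; F(120°)/Ph(60°) gauche 2.9; F(120°)/OH(180°) gauche 1.7 → 8.8 kJ/mol.
B (staggered): Br(0°)/Ph(300°) gauche 4.2; Br(0°)/OH(60°) gauche 2.6; F(120°)/OH(60°) gauche 1.7 → 8.5 kJ/mol.
C (staggered): Br(0°)/OH(300°) gauche 2.6; F(120°)/Ph(180°) gauche 2.9 → 5.5 kJ/mol.
C has the lowest total (5.5 kJ/mol).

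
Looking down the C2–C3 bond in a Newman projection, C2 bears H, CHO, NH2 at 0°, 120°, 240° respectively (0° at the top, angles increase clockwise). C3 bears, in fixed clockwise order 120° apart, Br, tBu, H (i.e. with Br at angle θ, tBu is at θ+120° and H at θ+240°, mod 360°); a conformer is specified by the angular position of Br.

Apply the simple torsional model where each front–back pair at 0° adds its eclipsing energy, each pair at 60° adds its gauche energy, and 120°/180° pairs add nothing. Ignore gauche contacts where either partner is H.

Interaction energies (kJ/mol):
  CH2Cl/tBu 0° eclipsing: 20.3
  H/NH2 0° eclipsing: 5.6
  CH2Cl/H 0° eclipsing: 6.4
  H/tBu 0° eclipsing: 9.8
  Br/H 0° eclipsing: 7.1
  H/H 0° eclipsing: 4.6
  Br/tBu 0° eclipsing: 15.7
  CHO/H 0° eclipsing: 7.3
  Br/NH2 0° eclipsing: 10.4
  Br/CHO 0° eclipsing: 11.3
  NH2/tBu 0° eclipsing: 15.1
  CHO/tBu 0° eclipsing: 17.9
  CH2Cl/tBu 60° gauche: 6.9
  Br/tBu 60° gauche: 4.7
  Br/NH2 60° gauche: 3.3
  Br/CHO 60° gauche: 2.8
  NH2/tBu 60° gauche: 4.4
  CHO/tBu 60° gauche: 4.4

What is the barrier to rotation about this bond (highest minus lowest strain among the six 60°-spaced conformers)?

Br at 0° (eclipsed): H(0°)/Br(0°) eclipsed 7.1; CHO(120°)/tBu(120°) eclipsed 17.9; NH2(240°)/H(240°) eclipsed 5.6 → 30.6 kJ/mol.
Br at 60° (staggered): CHO(120°)/Br(60°) gauche 2.8; CHO(120°)/tBu(180°) gauche 4.4; NH2(240°)/tBu(180°) gauche 4.4 → 11.6 kJ/mol.
Br at 120° (eclipsed): H(0°)/H(0°) eclipsed 4.6; CHO(120°)/Br(120°) eclipsed 11.3; NH2(240°)/tBu(240°) eclipsed 15.1 → 31.0 kJ/mol.
Br at 180° (staggered): CHO(120°)/Br(180°) gauche 2.8; NH2(240°)/Br(180°) gauche 3.3; NH2(240°)/tBu(300°) gauche 4.4 → 10.5 kJ/mol.
Br at 240° (eclipsed): H(0°)/tBu(0°) eclipsed 9.8; CHO(120°)/H(120°) eclipsed 7.3; NH2(240°)/Br(240°) eclipsed 10.4 → 27.5 kJ/mol.
Br at 300° (staggered): CHO(120°)/tBu(60°) gauche 4.4; NH2(240°)/Br(300°) gauche 3.3 → 7.7 kJ/mol.
Max at 120° (31.0 kJ/mol), min at 300° (7.7 kJ/mol); barrier = 23.3 kJ/mol.

23.3 kJ/mol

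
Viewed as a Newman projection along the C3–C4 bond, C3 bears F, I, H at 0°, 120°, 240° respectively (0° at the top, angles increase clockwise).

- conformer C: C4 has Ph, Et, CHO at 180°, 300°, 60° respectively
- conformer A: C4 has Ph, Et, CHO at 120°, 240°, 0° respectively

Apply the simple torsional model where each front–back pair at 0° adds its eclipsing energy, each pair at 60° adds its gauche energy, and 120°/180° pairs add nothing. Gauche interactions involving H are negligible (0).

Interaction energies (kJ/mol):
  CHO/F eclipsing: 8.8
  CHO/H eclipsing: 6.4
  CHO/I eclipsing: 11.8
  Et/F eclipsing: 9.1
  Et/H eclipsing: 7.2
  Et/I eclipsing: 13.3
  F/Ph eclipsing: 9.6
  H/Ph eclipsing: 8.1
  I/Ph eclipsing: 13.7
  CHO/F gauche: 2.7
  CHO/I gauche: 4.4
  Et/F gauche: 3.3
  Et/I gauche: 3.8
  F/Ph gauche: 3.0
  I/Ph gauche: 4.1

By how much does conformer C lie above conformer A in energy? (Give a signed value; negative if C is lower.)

C is staggered. F at 0° is gauche with Et at 300° (3.3); F at 0° is gauche with CHO at 60° (2.7); I at 120° is gauche with Ph at 180° (4.1); I at 120° is gauche with CHO at 60° (4.4). Total 14.5 kJ/mol.
A is eclipsed. F at 0° is eclipsed with CHO at 0° (8.8); I at 120° is eclipsed with Ph at 120° (13.7); H at 240° is eclipsed with Et at 240° (7.2). Total 29.7 kJ/mol.
E(C) − E(A) = 14.5 − 29.7 = -15.2 kJ/mol.

-15.2 kJ/mol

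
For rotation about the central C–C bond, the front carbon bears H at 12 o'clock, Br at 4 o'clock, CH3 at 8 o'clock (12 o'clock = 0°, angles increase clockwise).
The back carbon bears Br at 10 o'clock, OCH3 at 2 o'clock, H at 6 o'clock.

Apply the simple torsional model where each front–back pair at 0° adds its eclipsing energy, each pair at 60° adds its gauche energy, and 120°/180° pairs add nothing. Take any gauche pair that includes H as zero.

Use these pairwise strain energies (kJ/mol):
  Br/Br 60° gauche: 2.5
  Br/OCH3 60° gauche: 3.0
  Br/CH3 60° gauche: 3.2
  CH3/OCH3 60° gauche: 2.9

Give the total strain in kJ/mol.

6.2 kJ/mol

This conformer is staggered. Br at 120° is gauche with OCH3 at 60° (3.0); CH3 at 240° is gauche with Br at 300° (3.2). Total 6.2 kJ/mol.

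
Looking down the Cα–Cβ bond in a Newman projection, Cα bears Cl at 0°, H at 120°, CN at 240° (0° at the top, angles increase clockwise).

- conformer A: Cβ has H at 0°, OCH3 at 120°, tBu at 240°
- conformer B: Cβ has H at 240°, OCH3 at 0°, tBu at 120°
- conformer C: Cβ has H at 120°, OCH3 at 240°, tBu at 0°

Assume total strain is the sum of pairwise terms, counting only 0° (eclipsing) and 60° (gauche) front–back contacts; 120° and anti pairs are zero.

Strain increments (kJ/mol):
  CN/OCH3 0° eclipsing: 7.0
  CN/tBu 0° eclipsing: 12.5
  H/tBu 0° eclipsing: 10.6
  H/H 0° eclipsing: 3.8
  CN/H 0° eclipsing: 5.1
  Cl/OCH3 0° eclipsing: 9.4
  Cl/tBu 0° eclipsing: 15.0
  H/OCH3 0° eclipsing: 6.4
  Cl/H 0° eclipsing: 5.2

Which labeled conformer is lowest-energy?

A (eclipsed): Cl(0°)/H(0°) eclipsed 5.2; H(120°)/OCH3(120°) eclipsed 6.4; CN(240°)/tBu(240°) eclipsed 12.5 → 24.1 kJ/mol.
B (eclipsed): Cl(0°)/OCH3(0°) eclipsed 9.4; H(120°)/tBu(120°) eclipsed 10.6; CN(240°)/H(240°) eclipsed 5.1 → 25.1 kJ/mol.
C (eclipsed): Cl(0°)/tBu(0°) eclipsed 15.0; H(120°)/H(120°) eclipsed 3.8; CN(240°)/OCH3(240°) eclipsed 7.0 → 25.8 kJ/mol.
A has the lowest total (24.1 kJ/mol).

A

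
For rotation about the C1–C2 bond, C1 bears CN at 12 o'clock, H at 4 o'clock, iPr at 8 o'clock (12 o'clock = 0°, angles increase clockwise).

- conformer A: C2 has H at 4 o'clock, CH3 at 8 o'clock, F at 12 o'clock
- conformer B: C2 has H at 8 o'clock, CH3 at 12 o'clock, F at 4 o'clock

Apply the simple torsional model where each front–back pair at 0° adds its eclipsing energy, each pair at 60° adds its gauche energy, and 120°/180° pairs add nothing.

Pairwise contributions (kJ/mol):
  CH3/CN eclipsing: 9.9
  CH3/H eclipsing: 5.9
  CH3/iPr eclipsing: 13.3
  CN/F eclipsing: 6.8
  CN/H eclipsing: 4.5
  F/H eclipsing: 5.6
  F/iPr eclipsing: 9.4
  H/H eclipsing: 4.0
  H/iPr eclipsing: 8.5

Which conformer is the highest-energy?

A is eclipsed. CN at 0° is eclipsed with F at 0° (6.8); H at 120° is eclipsed with H at 120° (4.0); iPr at 240° is eclipsed with CH3 at 240° (13.3). Total 24.1 kJ/mol.
B is eclipsed. CN at 0° is eclipsed with CH3 at 0° (9.9); H at 120° is eclipsed with F at 120° (5.6); iPr at 240° is eclipsed with H at 240° (8.5). Total 24.0 kJ/mol.
A has the highest total (24.1 kJ/mol).

A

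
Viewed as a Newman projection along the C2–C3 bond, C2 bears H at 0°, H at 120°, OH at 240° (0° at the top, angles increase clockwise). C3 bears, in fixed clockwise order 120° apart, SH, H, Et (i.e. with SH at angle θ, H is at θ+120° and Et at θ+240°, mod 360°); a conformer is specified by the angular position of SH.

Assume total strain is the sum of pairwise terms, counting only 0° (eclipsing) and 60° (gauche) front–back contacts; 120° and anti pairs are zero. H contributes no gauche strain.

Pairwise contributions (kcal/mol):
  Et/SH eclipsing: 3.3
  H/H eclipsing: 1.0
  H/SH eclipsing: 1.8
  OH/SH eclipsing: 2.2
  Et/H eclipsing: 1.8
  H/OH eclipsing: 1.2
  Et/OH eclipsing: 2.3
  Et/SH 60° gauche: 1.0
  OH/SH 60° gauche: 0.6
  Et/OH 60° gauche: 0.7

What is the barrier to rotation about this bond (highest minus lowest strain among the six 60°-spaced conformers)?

4.5 kcal/mol

SH at 0° (eclipsed): H(0°)/SH(0°) eclipsed 1.8; H(120°)/H(120°) eclipsed 1.0; OH(240°)/Et(240°) eclipsed 2.3 → 5.1 kcal/mol.
SH at 60° (staggered): OH(240°)/Et(300°) gauche 0.7 → 0.7 kcal/mol.
SH at 120° (eclipsed): H(0°)/Et(0°) eclipsed 1.8; H(120°)/SH(120°) eclipsed 1.8; OH(240°)/H(240°) eclipsed 1.2 → 4.8 kcal/mol.
SH at 180° (staggered): OH(240°)/SH(180°) gauche 0.6 → 0.6 kcal/mol.
SH at 240° (eclipsed): H(0°)/H(0°) eclipsed 1.0; H(120°)/Et(120°) eclipsed 1.8; OH(240°)/SH(240°) eclipsed 2.2 → 5.0 kcal/mol.
SH at 300° (staggered): OH(240°)/SH(300°) gauche 0.6; OH(240°)/Et(180°) gauche 0.7 → 1.3 kcal/mol.
Max at 0° (5.1 kcal/mol), min at 180° (0.6 kcal/mol); barrier = 4.5 kcal/mol.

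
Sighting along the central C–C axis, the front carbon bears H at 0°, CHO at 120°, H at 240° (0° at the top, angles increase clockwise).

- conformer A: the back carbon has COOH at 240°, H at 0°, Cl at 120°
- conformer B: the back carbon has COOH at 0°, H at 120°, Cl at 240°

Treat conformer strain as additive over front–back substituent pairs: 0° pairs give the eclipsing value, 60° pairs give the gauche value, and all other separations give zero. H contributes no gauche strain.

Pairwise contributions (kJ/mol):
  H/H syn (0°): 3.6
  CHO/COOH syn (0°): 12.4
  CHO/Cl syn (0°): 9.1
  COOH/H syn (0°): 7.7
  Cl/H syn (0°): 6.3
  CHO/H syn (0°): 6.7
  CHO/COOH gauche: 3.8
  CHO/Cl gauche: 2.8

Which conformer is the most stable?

A

A (eclipsed): H–H eclipsed, CHO–Cl eclipsed, H–COOH eclipsed; 3.6 + 9.1 + 7.7 = 20.4 kJ/mol.
B (eclipsed): H–COOH eclipsed, CHO–H eclipsed, H–Cl eclipsed; 7.7 + 6.7 + 6.3 = 20.7 kJ/mol.
A has the lowest total (20.4 kJ/mol).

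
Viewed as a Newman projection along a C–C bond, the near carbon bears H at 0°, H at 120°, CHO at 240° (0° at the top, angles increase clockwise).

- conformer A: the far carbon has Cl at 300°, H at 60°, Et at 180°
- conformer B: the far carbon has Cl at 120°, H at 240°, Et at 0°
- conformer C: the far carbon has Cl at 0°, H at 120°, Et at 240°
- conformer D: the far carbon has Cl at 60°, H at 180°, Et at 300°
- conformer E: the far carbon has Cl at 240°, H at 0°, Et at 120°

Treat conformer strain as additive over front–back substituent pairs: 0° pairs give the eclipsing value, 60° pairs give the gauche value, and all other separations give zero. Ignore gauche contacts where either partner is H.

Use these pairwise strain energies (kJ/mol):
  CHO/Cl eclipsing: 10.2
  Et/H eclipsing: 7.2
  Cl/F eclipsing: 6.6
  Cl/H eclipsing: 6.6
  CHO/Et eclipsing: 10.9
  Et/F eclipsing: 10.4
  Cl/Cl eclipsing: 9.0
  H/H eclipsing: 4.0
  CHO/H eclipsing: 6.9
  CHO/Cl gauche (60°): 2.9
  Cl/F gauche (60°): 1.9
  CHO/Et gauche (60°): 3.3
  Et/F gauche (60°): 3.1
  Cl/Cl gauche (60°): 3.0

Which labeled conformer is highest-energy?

C

A is staggered. CHO at 240° is gauche with Cl at 300° (2.9); CHO at 240° is gauche with Et at 180° (3.3). Total 6.2 kJ/mol.
B is eclipsed. H at 0° is eclipsed with Et at 0° (7.2); H at 120° is eclipsed with Cl at 120° (6.6); CHO at 240° is eclipsed with H at 240° (6.9). Total 20.7 kJ/mol.
C is eclipsed. H at 0° is eclipsed with Cl at 0° (6.6); H at 120° is eclipsed with H at 120° (4.0); CHO at 240° is eclipsed with Et at 240° (10.9). Total 21.5 kJ/mol.
D is staggered. CHO at 240° is gauche with Et at 300° (3.3). Total 3.3 kJ/mol.
E is eclipsed. H at 0° is eclipsed with H at 0° (4.0); H at 120° is eclipsed with Et at 120° (7.2); CHO at 240° is eclipsed with Cl at 240° (10.2). Total 21.4 kJ/mol.
C has the highest total (21.5 kJ/mol).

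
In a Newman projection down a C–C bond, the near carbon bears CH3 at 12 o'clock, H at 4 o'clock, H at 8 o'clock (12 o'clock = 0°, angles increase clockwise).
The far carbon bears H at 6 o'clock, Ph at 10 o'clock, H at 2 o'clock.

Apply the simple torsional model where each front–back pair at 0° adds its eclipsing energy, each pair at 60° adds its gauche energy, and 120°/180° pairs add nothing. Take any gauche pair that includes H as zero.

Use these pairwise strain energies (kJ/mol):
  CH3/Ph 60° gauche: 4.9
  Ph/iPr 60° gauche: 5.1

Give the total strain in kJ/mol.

This conformer is staggered. CH3 at 0° is gauche with Ph at 300° (4.9). Total 4.9 kJ/mol.

4.9 kJ/mol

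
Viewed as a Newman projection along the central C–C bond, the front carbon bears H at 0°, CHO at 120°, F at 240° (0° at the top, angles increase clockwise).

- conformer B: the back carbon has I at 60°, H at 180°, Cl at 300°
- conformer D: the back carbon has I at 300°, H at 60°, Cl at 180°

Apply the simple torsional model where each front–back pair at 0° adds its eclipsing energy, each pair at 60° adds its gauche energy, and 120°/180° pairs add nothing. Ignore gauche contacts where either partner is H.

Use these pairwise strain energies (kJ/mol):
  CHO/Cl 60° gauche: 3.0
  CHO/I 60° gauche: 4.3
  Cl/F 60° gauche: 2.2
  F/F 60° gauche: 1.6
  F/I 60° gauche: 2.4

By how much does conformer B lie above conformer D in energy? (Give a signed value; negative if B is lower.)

B is staggered. CHO at 120° is gauche with I at 60° (4.3); F at 240° is gauche with Cl at 300° (2.2). Total 6.5 kJ/mol.
D is staggered. CHO at 120° is gauche with Cl at 180° (3.0); F at 240° is gauche with I at 300° (2.4); F at 240° is gauche with Cl at 180° (2.2). Total 7.6 kJ/mol.
E(B) − E(D) = 6.5 − 7.6 = -1.1 kJ/mol.

-1.1 kJ/mol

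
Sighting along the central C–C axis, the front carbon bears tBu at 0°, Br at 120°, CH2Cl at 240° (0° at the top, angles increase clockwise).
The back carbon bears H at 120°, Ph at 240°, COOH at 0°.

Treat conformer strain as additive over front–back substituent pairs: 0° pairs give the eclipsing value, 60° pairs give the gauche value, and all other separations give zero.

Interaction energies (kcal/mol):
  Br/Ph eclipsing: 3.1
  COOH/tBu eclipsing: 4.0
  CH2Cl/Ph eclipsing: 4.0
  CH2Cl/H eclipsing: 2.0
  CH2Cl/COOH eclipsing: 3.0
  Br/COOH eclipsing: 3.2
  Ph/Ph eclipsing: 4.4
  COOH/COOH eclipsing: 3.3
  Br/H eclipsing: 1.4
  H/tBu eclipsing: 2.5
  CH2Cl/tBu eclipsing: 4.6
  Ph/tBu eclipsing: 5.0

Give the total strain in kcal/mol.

9.4 kcal/mol

This conformer is eclipsed. tBu at 0° is eclipsed with COOH at 0° (4.0); Br at 120° is eclipsed with H at 120° (1.4); CH2Cl at 240° is eclipsed with Ph at 240° (4.0). Total 9.4 kcal/mol.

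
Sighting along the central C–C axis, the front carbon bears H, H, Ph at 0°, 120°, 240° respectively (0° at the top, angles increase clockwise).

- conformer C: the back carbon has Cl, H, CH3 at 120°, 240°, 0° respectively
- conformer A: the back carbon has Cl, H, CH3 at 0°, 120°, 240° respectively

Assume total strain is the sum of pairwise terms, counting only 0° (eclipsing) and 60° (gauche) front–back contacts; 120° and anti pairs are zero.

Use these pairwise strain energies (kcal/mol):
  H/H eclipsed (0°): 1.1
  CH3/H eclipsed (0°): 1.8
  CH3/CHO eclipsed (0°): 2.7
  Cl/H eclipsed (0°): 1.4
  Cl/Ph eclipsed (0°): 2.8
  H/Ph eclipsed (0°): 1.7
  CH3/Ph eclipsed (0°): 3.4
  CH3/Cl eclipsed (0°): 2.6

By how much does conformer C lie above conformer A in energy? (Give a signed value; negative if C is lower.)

-1.0 kcal/mol

C is eclipsed. H at 0° is eclipsed with CH3 at 0° (1.8); H at 120° is eclipsed with Cl at 120° (1.4); Ph at 240° is eclipsed with H at 240° (1.7). Total 4.9 kcal/mol.
A is eclipsed. H at 0° is eclipsed with Cl at 0° (1.4); H at 120° is eclipsed with H at 120° (1.1); Ph at 240° is eclipsed with CH3 at 240° (3.4). Total 5.9 kcal/mol.
E(C) − E(A) = 4.9 − 5.9 = -1.0 kcal/mol.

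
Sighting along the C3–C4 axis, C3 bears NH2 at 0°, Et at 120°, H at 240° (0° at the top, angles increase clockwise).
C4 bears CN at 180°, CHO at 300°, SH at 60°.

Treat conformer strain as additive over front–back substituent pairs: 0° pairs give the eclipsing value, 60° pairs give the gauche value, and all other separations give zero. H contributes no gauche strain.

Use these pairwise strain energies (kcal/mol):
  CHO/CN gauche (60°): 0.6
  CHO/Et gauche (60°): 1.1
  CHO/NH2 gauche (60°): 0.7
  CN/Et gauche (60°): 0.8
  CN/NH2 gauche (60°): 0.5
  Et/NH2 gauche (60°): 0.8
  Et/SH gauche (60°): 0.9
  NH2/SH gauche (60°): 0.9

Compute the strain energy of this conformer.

This conformer is staggered. NH2 at 0° is gauche with CHO at 300° (0.7); NH2 at 0° is gauche with SH at 60° (0.9); Et at 120° is gauche with CN at 180° (0.8); Et at 120° is gauche with SH at 60° (0.9). Total 3.3 kcal/mol.

3.3 kcal/mol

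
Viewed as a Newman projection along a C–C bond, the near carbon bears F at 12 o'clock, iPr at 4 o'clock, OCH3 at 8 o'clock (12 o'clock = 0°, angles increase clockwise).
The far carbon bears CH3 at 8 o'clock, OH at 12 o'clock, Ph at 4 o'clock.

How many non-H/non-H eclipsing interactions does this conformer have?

3

Non-H eclipsing pairs: F(0°)/OH(0°); iPr(120°)/Ph(120°); OCH3(240°)/CH3(240°) — 3 interactions.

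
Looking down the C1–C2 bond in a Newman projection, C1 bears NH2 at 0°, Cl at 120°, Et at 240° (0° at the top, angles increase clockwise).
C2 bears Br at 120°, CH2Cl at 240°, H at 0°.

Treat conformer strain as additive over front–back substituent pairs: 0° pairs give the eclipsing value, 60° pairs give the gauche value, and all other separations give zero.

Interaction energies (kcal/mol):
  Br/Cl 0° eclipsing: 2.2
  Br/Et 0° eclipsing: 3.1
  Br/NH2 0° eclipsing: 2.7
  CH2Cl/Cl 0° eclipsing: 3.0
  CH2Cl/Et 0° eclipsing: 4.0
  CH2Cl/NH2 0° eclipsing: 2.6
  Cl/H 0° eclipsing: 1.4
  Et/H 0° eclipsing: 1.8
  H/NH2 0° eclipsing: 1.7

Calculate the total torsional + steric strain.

7.9 kcal/mol

This conformer is eclipsed. NH2 at 0° is eclipsed with H at 0° (1.7); Cl at 120° is eclipsed with Br at 120° (2.2); Et at 240° is eclipsed with CH2Cl at 240° (4.0). Total 7.9 kcal/mol.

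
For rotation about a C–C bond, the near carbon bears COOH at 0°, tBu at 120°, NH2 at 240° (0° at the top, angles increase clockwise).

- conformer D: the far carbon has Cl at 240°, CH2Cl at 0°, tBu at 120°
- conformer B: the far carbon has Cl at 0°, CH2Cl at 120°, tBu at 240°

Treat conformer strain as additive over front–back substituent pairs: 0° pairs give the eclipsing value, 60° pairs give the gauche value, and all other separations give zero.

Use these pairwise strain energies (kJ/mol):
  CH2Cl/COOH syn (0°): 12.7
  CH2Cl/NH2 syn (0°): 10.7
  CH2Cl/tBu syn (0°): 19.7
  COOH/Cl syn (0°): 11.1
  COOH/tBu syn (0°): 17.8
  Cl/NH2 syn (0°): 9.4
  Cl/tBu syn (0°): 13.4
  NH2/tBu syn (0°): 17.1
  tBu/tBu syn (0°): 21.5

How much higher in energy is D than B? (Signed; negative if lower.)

-4.3 kJ/mol

D (eclipsed): COOH(0°)/CH2Cl(0°) eclipsed 12.7; tBu(120°)/tBu(120°) eclipsed 21.5; NH2(240°)/Cl(240°) eclipsed 9.4 → 43.6 kJ/mol.
B (eclipsed): COOH(0°)/Cl(0°) eclipsed 11.1; tBu(120°)/CH2Cl(120°) eclipsed 19.7; NH2(240°)/tBu(240°) eclipsed 17.1 → 47.9 kJ/mol.
E(D) − E(B) = 43.6 − 47.9 = -4.3 kJ/mol.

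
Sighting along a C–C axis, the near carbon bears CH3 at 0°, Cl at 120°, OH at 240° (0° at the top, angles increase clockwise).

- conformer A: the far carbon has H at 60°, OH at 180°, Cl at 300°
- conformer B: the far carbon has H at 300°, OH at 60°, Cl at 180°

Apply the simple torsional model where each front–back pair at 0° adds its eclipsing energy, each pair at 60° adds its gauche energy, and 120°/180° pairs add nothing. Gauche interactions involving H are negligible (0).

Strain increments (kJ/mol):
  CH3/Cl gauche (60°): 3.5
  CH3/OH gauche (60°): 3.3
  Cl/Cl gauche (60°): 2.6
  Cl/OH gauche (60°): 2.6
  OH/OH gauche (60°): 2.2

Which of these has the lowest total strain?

A

A (staggered): CH3–Cl gauche, Cl–OH gauche, OH–OH gauche, OH–Cl gauche; 3.5 + 2.6 + 2.2 + 2.6 = 10.9 kJ/mol.
B (staggered): CH3–OH gauche, Cl–OH gauche, Cl–Cl gauche, OH–Cl gauche; 3.3 + 2.6 + 2.6 + 2.6 = 11.1 kJ/mol.
A has the lowest total (10.9 kJ/mol).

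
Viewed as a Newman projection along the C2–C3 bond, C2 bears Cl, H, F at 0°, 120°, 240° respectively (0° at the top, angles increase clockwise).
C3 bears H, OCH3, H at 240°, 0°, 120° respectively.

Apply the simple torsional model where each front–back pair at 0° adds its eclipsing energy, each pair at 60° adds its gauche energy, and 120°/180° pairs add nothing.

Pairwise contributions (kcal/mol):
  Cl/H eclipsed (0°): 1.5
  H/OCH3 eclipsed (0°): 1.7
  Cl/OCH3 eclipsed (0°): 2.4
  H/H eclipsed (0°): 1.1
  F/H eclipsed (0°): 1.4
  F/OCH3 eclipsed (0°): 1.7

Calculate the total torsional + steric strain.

4.9 kcal/mol

This conformer (eclipsed): Cl(0°)/OCH3(0°) eclipsed 2.4; H(120°)/H(120°) eclipsed 1.1; F(240°)/H(240°) eclipsed 1.4 → 4.9 kcal/mol.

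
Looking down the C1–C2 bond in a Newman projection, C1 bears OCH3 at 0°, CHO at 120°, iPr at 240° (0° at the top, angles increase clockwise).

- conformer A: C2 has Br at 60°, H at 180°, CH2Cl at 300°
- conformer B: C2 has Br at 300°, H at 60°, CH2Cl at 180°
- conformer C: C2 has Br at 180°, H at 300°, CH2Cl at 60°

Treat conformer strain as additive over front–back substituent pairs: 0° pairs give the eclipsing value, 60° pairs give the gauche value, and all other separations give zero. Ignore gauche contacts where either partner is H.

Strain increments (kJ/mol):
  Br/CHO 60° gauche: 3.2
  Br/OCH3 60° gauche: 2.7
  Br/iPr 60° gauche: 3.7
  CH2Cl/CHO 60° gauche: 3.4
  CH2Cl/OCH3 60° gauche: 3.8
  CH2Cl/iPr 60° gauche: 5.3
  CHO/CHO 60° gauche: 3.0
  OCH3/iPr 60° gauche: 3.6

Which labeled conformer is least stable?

B

A is staggered. OCH3 at 0° is gauche with Br at 60° (2.7); OCH3 at 0° is gauche with CH2Cl at 300° (3.8); CHO at 120° is gauche with Br at 60° (3.2); iPr at 240° is gauche with CH2Cl at 300° (5.3). Total 15.0 kJ/mol.
B is staggered. OCH3 at 0° is gauche with Br at 300° (2.7); CHO at 120° is gauche with CH2Cl at 180° (3.4); iPr at 240° is gauche with Br at 300° (3.7); iPr at 240° is gauche with CH2Cl at 180° (5.3). Total 15.1 kJ/mol.
C is staggered. OCH3 at 0° is gauche with CH2Cl at 60° (3.8); CHO at 120° is gauche with Br at 180° (3.2); CHO at 120° is gauche with CH2Cl at 60° (3.4); iPr at 240° is gauche with Br at 180° (3.7). Total 14.1 kJ/mol.
B has the highest total (15.1 kJ/mol).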